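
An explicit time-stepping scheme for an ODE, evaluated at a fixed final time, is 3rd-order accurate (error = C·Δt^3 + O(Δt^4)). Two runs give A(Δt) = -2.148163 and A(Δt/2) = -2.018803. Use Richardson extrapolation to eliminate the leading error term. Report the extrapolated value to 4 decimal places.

-2.0003

The leading error scales as Δt^3; refining by a factor of 2 reduces it by 2^3 = 8.
Extrapolated value = (8·A(Δt/2) − A(Δt)) / (8 − 1)
= (8·(-2.018803) − (-2.148163)) / 7
= -14.002261 / 7 = -2.000323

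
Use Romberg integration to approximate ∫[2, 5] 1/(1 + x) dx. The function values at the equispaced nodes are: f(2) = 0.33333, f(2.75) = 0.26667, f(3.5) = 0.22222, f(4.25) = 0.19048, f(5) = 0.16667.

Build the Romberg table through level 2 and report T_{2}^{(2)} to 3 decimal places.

0.693

T_{0}^{(0)} (trapezoid, 1 panel, h=3.0000): 0.75000
T_{1}^{(0)} (trapezoid, 2 panels, h=1.5000): 0.70833
T_{2}^{(0)} (trapezoid, 4 panels, h=0.7500): 0.69703
T_{1}^{(1)} = 0.70833 + (0.70833 − 0.75000)/3 = 0.69444
T_{2}^{(1)} = 0.69703 + (0.69703 − 0.70833)/3 = 0.69326
T_{2}^{(2)} = 0.69326 + (0.69326 − 0.69444)/15 = 0.69318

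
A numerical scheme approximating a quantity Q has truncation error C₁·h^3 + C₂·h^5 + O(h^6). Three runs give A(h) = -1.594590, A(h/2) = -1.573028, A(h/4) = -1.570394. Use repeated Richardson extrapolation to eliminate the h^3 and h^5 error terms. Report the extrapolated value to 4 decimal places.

-1.5700

First eliminate the h^3 term (factor 2^3 = 8):
  B₁ = (8·(-1.573028) − (-1.594590))/7 = -1.569948
  B₂ = (8·(-1.570394) − (-1.573028))/7 = -1.570018
Then eliminate the h^5 term (factor 2^5 = 32):
  (32·(-1.570018) − (-1.569948))/31 = -1.570020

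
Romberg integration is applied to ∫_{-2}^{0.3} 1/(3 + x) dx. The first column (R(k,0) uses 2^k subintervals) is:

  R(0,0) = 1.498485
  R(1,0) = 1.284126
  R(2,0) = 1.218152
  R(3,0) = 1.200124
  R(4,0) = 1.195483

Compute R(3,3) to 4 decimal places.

1.1940

Richardson extrapolation on the trapezoidal column (denominator 4−1=3):
R(1,1) = 1.284126 + (1.284126 − 1.498485)/3 = 1.212673
R(2,1) = (4·1.218152 − 1.284126) / 3 = 1.196161
R(3,1) = (4·1.200124 − 1.218152) / 3 = 1.194115
R(2,2) = 1.196161 + (1.196161 − 1.212673)/15 = 1.195060
R(3,2) = (16·1.194115 − 1.196161) / 15 = 1.193979
R(3,3) = 1.193979 + (1.193979 − 1.195060)/63 = 1.193962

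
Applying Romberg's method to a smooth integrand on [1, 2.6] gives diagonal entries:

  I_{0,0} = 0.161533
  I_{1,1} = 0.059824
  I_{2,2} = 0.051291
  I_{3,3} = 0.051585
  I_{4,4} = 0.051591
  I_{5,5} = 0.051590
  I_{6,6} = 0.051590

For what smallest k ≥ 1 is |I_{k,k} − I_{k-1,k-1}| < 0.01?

k = 2

|I_{1,1} − I_{0,0}| = 0.101709 ≥ 0.01
|I_{2,2} − I_{1,1}| = 0.008533 < 0.01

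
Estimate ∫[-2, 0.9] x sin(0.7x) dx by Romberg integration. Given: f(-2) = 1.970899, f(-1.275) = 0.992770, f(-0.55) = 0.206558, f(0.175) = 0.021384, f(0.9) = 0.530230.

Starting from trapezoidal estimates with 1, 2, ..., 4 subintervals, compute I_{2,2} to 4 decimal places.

1.6897

I_{0,0} (trapezoid, 1 panel, h=2.9000): 3.626637
I_{1,0} (trapezoid, 2 panels, h=1.4500): 2.112828
I_{2,0} (trapezoid, 4 panels, h=0.7250): 1.791675
I_{1,1} = 2.112828 + (2.112828 − 3.626637)/3 = 1.608225
I_{2,1} = 1.791675 + (1.791675 − 2.112828)/3 = 1.684624
I_{2,2} = 1.684624 + (1.684624 − 1.608225)/15 = 1.689717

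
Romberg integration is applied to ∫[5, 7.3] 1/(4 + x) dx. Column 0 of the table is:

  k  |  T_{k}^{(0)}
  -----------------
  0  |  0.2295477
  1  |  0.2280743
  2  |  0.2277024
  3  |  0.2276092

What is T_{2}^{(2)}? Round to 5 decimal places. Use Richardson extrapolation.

0.22758

T_{1}^{(1)} = 0.2280743 + (0.2280743 − 0.2295477)/3 = 0.2275832
T_{2}^{(1)} = (4·0.2277024 − 0.2280743) / 3 = 0.2275784
T_{2}^{(2)} = (16·0.2275784 − 0.2275832) / 15 = 0.2275781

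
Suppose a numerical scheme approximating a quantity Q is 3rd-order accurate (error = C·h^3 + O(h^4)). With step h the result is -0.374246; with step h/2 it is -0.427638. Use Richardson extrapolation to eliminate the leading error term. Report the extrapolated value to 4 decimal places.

The leading error scales as h^3; refining by a factor of 2 reduces it by 2^3 = 8.
Extrapolated value = (8·A(h/2) − A(h)) / (8 − 1)
= (8·(-0.427638) − (-0.374246)) / 7
= -3.046858 / 7 = -0.435265

-0.4353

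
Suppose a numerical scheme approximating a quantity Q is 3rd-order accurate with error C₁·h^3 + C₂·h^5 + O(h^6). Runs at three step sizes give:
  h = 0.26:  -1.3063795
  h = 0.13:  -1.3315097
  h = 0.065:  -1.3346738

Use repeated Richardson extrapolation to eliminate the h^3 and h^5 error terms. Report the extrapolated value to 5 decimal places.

First eliminate the h^3 term (factor 2^3 = 8):
  B₁ = (8·(-1.3315097) − (-1.3063795))/7 = -1.3350997
  B₂ = (8·(-1.3346738) − (-1.3315097))/7 = -1.3351258
Then eliminate the h^5 term (factor 2^5 = 32):
  (32·(-1.3351258) − (-1.3350997))/31 = -1.3351266

-1.33513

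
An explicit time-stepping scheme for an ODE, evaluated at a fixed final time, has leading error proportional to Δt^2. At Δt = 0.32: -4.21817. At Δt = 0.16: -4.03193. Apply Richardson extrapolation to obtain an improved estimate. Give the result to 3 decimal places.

-3.970

Extrapolated value = (4·A(Δt/2) − A(Δt)) / (4 − 1)
= (4·(-4.03193) − (-4.21817)) / 3
= -11.90955 / 3 = -3.96985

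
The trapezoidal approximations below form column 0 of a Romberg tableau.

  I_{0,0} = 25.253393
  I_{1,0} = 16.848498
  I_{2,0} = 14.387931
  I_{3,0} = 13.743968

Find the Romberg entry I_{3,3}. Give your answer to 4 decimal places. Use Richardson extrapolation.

I_{1,1} = (4·16.848498 − 25.253393) / 3 = 14.046866
I_{2,1} = (4·14.387931 − 16.848498) / 3 = 13.567742
I_{3,1} = (4·13.743968 − 14.387931) / 3 = 13.529314
I_{2,2} = (16·13.567742 − 14.046866) / 15 = 13.535800
I_{3,2} = (16·13.529314 − 13.567742) / 15 = 13.526752
I_{3,3} = (64·13.526752 − 13.535800) / 63 = 13.526608

13.5266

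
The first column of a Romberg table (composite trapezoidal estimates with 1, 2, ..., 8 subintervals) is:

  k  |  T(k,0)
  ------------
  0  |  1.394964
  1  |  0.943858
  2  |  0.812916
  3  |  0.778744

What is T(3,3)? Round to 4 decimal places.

0.7672

T(1,1) = 0.943858 + (0.943858 − 1.394964)/3 = 0.793489
T(2,1) = 0.812916 + (0.812916 − 0.943858)/3 = 0.769269
T(3,1) = 0.778744 + (0.778744 − 0.812916)/3 = 0.767353
T(2,2) = (16·0.769269 − 0.793489) / 15 = 0.767654
T(3,2) = 0.767353 + (0.767353 − 0.769269)/15 = 0.767225
T(3,3) = (64·0.767225 − 0.767654) / 63 = 0.767218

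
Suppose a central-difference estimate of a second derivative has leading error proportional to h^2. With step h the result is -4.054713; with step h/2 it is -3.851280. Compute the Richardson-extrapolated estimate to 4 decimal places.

The leading error scales as h^2; refining by a factor of 2 reduces it by 2^2 = 4.
Extrapolated value = (4·A(h/2) − A(h)) / (4 − 1)
= (4·(-3.851280) − (-4.054713)) / 3
= -11.350407 / 3 = -3.783469

-3.7835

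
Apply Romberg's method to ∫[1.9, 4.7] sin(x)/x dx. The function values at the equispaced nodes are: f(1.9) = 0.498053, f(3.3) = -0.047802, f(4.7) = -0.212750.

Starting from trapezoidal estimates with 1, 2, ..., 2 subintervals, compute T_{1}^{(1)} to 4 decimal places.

0.0439

T_{0}^{(0)} (trapezoid, 1 panel, h=2.8000): 0.399424
T_{1}^{(0)} (trapezoid, 2 panels, h=1.4000): 0.132789
T_{1}^{(1)} = 0.132789 + (0.132789 − 0.399424)/3 = 0.043911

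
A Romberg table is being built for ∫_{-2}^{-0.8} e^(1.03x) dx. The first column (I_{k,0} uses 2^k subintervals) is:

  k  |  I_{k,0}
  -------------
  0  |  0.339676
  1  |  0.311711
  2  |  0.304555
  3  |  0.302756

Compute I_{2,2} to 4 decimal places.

Richardson extrapolation on the trapezoidal column (denominator 4−1=3):
I_{1,1} = 0.311711 + (0.311711 − 0.339676)/3 = 0.302389
I_{2,1} = (4·0.304555 − 0.311711) / 3 = 0.302170
I_{2,2} = (16·0.302170 − 0.302389) / 15 = 0.302155

0.3022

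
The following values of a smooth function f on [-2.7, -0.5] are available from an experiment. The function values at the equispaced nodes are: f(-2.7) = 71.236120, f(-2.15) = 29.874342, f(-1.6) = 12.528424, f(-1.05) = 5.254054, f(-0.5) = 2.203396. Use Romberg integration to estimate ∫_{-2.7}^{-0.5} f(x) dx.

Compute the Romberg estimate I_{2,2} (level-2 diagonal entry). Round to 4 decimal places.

43.7195

I_{0,0} (trapezoid, 1 panel, h=2.2000): 80.783468
I_{1,0} (trapezoid, 2 panels, h=1.1000): 54.173000
I_{2,0} (trapezoid, 4 panels, h=0.5500): 46.407118
I_{1,1} = 54.173000 + (54.173000 − 80.783468)/3 = 45.302844
I_{2,1} = 46.407118 + (46.407118 − 54.173000)/3 = 43.818491
I_{2,2} = 43.818491 + (43.818491 − 45.302844)/15 = 43.719534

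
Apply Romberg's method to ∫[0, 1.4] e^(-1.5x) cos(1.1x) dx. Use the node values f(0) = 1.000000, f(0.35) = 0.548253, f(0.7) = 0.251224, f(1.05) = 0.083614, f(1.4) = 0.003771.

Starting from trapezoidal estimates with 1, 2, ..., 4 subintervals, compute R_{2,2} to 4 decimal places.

0.4707

R_{0,0} (trapezoid, 1 panel, h=1.4000): 0.702640
R_{1,0} (trapezoid, 2 panels, h=0.7000): 0.527177
R_{2,0} (trapezoid, 4 panels, h=0.3500): 0.484742
R_{1,1} = 0.527177 + (0.527177 − 0.702640)/3 = 0.468689
R_{2,1} = 0.484742 + (0.484742 − 0.527177)/3 = 0.470597
R_{2,2} = 0.470597 + (0.470597 − 0.468689)/15 = 0.470724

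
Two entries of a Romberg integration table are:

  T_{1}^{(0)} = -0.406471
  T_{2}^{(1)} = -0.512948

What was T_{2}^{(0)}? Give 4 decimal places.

-0.4863

From T_{2}^{(1)} = (4·T_{2}^{(0)} − T_{1}^{(0)})/3, solve for T_{2}^{(0)}:
4·T_{2}^{(0)} = 3·(-0.512948) + (-0.406471) = -1.945315
T_{2}^{(0)} = -0.486329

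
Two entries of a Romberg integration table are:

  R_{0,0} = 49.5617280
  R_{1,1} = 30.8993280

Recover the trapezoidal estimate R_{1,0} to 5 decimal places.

35.56493

From R_{1,1} = (4·R_{1,0} − R_{0,0})/3, solve for R_{1,0}:
4·R_{1,0} = 3·30.8993280 + 49.5617280 = 142.2597120
R_{1,0} = 35.5649280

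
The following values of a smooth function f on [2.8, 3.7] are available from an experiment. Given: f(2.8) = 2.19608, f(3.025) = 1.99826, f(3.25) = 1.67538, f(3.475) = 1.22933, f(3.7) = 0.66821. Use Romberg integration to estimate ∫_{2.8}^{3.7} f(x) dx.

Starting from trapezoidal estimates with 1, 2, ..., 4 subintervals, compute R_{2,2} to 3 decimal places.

1.434

R_{0,0} (trapezoid, 1 panel, h=0.9000): 1.28893
R_{1,0} (trapezoid, 2 panels, h=0.4500): 1.39839
R_{2,0} (trapezoid, 4 panels, h=0.2250): 1.42540
R_{1,1} = 1.39839 + (1.39839 − 1.28893)/3 = 1.43488
R_{2,1} = 1.42540 + (1.42540 − 1.39839)/3 = 1.43440
R_{2,2} = 1.43440 + (1.43440 − 1.43488)/15 = 1.43437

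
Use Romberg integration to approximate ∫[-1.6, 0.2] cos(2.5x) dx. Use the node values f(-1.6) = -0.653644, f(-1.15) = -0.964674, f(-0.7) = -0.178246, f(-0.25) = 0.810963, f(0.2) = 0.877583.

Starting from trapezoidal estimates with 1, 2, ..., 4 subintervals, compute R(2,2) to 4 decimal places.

-0.1098

R(0,0) (trapezoid, 1 panel, h=1.8000): 0.201545
R(1,0) (trapezoid, 2 panels, h=0.9000): -0.059649
R(2,0) (trapezoid, 4 panels, h=0.4500): -0.098994
R(1,1) = -0.059649 + (-0.059649 − 0.201545)/3 = -0.146714
R(2,1) = -0.098994 + (-0.098994 − (-0.059649))/3 = -0.112109
R(2,2) = -0.112109 + (-0.112109 − (-0.146714))/15 = -0.109802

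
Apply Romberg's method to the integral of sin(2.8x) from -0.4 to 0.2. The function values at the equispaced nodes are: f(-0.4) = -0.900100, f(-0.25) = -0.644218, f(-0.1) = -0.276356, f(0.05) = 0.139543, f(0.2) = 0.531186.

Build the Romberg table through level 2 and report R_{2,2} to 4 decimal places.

R_{0,0} (trapezoid, 1 panel, h=0.6000): -0.110674
R_{1,0} (trapezoid, 2 panels, h=0.3000): -0.138244
R_{2,0} (trapezoid, 4 panels, h=0.1500): -0.144823
R_{1,1} = -0.138244 + (-0.138244 − (-0.110674))/3 = -0.147434
R_{2,1} = -0.144823 + (-0.144823 − (-0.138244))/3 = -0.147016
R_{2,2} = -0.147016 + (-0.147016 − (-0.147434))/15 = -0.146988

-0.1470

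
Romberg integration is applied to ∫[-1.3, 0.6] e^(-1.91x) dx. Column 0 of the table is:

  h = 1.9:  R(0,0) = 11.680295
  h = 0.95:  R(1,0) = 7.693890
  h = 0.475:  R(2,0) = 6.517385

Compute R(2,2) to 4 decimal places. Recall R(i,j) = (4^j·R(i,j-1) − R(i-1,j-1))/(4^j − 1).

Richardson extrapolation on the trapezoidal column (denominator 4−1=3):
R(1,1) = (4·7.693890 − 11.680295) / 3 = 6.365088
R(2,1) = (4·6.517385 − 7.693890) / 3 = 6.125217
R(2,2) = (16·6.125217 − 6.365088) / 15 = 6.109226

6.1092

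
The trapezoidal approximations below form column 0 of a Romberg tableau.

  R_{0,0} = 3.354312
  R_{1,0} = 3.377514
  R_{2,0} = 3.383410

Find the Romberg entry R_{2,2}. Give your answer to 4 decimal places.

R_{1,1} = (4·3.377514 − 3.354312) / 3 = 3.385248
R_{2,1} = (4·3.383410 − 3.377514) / 3 = 3.385375
R_{2,2} = 3.385375 + (3.385375 − 3.385248)/15 = 3.385383

3.3854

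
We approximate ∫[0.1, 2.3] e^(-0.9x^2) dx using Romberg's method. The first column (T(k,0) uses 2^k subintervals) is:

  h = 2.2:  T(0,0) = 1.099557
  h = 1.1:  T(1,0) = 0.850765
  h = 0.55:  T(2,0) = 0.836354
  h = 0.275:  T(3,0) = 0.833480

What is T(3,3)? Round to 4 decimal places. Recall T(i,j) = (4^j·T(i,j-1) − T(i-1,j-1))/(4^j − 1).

0.8325

T(1,1) = (4·0.850765 − 1.099557) / 3 = 0.767834
T(2,1) = 0.836354 + (0.836354 − 0.850765)/3 = 0.831550
T(3,1) = (4·0.833480 − 0.836354) / 3 = 0.832522
T(2,2) = (16·0.831550 − 0.767834) / 15 = 0.835798
T(3,2) = (16·0.832522 − 0.831550) / 15 = 0.832587
T(3,3) = 0.832587 + (0.832587 − 0.835798)/63 = 0.832536
(Column j=1 coincides with Simpson's rule on the same nodes.)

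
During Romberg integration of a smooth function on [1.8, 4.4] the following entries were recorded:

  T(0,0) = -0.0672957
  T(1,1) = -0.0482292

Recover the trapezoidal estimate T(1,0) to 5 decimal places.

-0.05300

From T(1,1) = (4·T(1,0) − T(0,0))/3, solve for T(1,0):
4·T(1,0) = 3·(-0.0482292) + (-0.0672957) = -0.2119833
T(1,0) = -0.0529958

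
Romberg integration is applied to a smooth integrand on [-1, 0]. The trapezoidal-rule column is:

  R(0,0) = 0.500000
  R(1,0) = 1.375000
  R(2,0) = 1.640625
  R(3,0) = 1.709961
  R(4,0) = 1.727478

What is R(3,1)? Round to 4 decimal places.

R(3,1) = (4·1.709961 − 1.640625) / 3 = 1.733073

1.7331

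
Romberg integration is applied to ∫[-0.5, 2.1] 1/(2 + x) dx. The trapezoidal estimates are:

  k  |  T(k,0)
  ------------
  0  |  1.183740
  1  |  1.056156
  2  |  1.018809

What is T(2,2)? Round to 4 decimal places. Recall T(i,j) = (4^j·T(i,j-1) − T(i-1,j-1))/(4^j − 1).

Richardson extrapolation on the trapezoidal column (denominator 4−1=3):
T(1,1) = (4·1.056156 − 1.183740) / 3 = 1.013628
T(2,1) = 1.018809 + (1.018809 − 1.056156)/3 = 1.006360
T(2,2) = 1.006360 + (1.006360 − 1.013628)/15 = 1.005875

1.0059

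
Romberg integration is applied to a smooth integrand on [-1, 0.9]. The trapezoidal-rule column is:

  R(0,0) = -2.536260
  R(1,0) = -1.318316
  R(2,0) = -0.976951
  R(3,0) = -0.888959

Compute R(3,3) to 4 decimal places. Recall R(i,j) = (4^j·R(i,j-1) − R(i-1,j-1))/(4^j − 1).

-0.8594

Richardson extrapolation on the trapezoidal column (denominator 4−1=3):
R(1,1) = -1.318316 + (-1.318316 − (-2.536260))/3 = -0.912335
R(2,1) = (4·(-0.976951) − (-1.318316)) / 3 = -0.863163
R(3,1) = (4·(-0.888959) − (-0.976951)) / 3 = -0.859628
R(2,2) = -0.863163 + (-0.863163 − (-0.912335))/15 = -0.859885
R(3,2) = (16·(-0.859628) − (-0.863163)) / 15 = -0.859392
R(3,3) = (64·(-0.859392) − (-0.859885)) / 63 = -0.859384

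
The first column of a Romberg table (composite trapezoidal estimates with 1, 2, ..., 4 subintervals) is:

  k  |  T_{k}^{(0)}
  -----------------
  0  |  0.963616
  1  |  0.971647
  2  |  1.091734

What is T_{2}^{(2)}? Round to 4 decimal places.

1.1423

Richardson extrapolation on the trapezoidal column (denominator 4−1=3):
T_{1}^{(1)} = (4·0.971647 − 0.963616) / 3 = 0.974324
T_{2}^{(1)} = 1.091734 + (1.091734 − 0.971647)/3 = 1.131763
T_{2}^{(2)} = (16·1.131763 − 0.974324) / 15 = 1.142259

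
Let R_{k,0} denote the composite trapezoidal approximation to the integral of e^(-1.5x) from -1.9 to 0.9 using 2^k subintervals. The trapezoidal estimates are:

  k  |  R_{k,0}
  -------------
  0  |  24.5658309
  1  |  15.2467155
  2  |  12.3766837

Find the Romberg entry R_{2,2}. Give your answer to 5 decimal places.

11.37198

Richardson extrapolation on the trapezoidal column (denominator 4−1=3):
R_{1,1} = (4·15.2467155 − 24.5658309) / 3 = 12.1403437
R_{2,1} = 12.3766837 + (12.3766837 − 15.2467155)/3 = 11.4200064
R_{2,2} = (16·11.4200064 − 12.1403437) / 15 = 11.3719839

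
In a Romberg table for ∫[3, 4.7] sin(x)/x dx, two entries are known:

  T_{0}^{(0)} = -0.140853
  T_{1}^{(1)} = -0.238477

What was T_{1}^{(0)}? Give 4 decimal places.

From T_{1}^{(1)} = (4·T_{1}^{(0)} − T_{0}^{(0)})/3, solve for T_{1}^{(0)}:
4·T_{1}^{(0)} = 3·(-0.238477) + (-0.140853) = -0.856284
T_{1}^{(0)} = -0.214071

-0.2141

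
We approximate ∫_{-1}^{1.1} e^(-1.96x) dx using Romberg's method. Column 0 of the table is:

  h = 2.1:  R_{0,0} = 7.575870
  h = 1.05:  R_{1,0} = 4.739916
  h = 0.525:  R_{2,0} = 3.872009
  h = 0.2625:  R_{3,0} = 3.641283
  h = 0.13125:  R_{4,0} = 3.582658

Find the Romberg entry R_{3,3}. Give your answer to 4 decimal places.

R_{1,1} = (4·4.739916 − 7.575870) / 3 = 3.794598
R_{2,1} = 3.872009 + (3.872009 − 4.739916)/3 = 3.582707
R_{3,1} = (4·3.641283 − 3.872009) / 3 = 3.564374
R_{2,2} = 3.582707 + (3.582707 − 3.794598)/15 = 3.568581
R_{3,2} = 3.564374 + (3.564374 − 3.582707)/15 = 3.563152
R_{3,3} = (64·3.563152 − 3.568581) / 63 = 3.563066
(Column j=1 coincides with Simpson's rule on the same nodes.)

3.5631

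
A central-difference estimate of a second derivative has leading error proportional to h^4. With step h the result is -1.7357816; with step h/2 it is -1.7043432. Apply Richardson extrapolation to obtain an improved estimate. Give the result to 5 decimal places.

The leading error scales as h^4; refining by a factor of 2 reduces it by 2^4 = 16.
Extrapolated value = (16·A(h/2) − A(h)) / (16 − 1)
= (16·(-1.7043432) − (-1.7357816)) / 15
= -25.5337096 / 15 = -1.7022473

-1.70225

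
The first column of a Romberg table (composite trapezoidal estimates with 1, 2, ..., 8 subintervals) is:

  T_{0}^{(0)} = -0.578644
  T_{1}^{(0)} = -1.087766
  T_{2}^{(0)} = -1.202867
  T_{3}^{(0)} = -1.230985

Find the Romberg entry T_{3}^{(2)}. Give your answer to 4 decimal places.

Richardson extrapolation on the trapezoidal column (denominator 4−1=3):
T_{2}^{(1)} = -1.202867 + (-1.202867 − (-1.087766))/3 = -1.241234
T_{3}^{(1)} = (4·(-1.230985) − (-1.202867)) / 3 = -1.240358
T_{3}^{(2)} = -1.240358 + (-1.240358 − (-1.241234))/15 = -1.240300

-1.2403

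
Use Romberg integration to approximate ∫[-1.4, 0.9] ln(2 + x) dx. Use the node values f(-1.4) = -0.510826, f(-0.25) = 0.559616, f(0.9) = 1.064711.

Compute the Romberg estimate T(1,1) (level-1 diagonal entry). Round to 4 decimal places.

T(0,0) (trapezoid, 1 panel, h=2.3000): 0.636968
T(1,0) (trapezoid, 2 panels, h=1.1500): 0.962042
T(1,1) = 0.962042 + (0.962042 − 0.636968)/3 = 1.070400

1.0704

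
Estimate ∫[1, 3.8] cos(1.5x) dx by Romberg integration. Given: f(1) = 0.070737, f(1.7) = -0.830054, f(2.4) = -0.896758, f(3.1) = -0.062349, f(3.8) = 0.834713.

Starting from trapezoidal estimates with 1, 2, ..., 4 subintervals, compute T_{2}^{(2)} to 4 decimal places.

T_{0}^{(0)} (trapezoid, 1 panel, h=2.8000): 1.267630
T_{1}^{(0)} (trapezoid, 2 panels, h=1.4000): -0.621646
T_{2}^{(0)} (trapezoid, 4 panels, h=0.7000): -0.935505
T_{1}^{(1)} = -0.621646 + (-0.621646 − 1.267630)/3 = -1.251405
T_{2}^{(1)} = -0.935505 + (-0.935505 − (-0.621646))/3 = -1.040125
T_{2}^{(2)} = -1.040125 + (-1.040125 − (-1.251405))/15 = -1.026040

-1.0260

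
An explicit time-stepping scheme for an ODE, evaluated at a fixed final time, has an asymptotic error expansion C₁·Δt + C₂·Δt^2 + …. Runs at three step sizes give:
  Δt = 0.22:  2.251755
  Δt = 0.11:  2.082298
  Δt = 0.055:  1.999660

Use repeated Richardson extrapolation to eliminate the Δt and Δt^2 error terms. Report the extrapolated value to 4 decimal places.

First eliminate the Δt term (factor 2^1 = 2):
  B₁ = (2·2.082298 − 2.251755)/1 = 1.912841
  B₂ = (2·1.999660 − 2.082298)/1 = 1.917022
Then eliminate the Δt^2 term (factor 2^2 = 4):
  (4·1.917022 − 1.912841)/3 = 1.918416

1.9184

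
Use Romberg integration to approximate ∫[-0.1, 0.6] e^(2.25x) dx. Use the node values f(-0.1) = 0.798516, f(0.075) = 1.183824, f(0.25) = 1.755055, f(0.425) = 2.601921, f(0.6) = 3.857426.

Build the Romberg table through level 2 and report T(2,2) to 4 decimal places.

T(0,0) (trapezoid, 1 panel, h=0.7000): 1.629580
T(1,0) (trapezoid, 2 panels, h=0.3500): 1.429059
T(2,0) (trapezoid, 4 panels, h=0.1750): 1.377035
T(1,1) = 1.429059 + (1.429059 − 1.629580)/3 = 1.362219
T(2,1) = 1.377035 + (1.377035 − 1.429059)/3 = 1.359694
T(2,2) = 1.359694 + (1.359694 − 1.362219)/15 = 1.359526

1.3595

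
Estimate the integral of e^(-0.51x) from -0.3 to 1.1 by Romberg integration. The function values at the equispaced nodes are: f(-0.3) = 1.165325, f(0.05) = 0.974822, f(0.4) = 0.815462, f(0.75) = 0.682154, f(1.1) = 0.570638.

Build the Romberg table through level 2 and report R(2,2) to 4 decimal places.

R(0,0) (trapezoid, 1 panel, h=1.4000): 1.215174
R(1,0) (trapezoid, 2 panels, h=0.7000): 1.178410
R(2,0) (trapezoid, 4 panels, h=0.3500): 1.169147
R(1,1) = 1.178410 + (1.178410 − 1.215174)/3 = 1.166155
R(2,1) = 1.169147 + (1.169147 − 1.178410)/3 = 1.166059
R(2,2) = 1.166059 + (1.166059 − 1.166155)/15 = 1.166053

1.1661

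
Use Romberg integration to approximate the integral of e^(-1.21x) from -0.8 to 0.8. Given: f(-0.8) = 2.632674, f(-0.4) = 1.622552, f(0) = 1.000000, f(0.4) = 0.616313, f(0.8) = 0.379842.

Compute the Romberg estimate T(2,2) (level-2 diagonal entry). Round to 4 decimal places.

T(0,0) (trapezoid, 1 panel, h=1.6000): 2.410013
T(1,0) (trapezoid, 2 panels, h=0.8000): 2.005006
T(2,0) (trapezoid, 4 panels, h=0.4000): 1.898049
T(1,1) = 2.005006 + (2.005006 − 2.410013)/3 = 1.870004
T(2,1) = 1.898049 + (1.898049 − 2.005006)/3 = 1.862397
T(2,2) = 1.862397 + (1.862397 − 1.870004)/15 = 1.861890

1.8619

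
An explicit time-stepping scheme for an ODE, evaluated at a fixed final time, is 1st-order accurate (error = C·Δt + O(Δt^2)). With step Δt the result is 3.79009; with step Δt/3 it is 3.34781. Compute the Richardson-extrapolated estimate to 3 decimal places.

The leading error scales as Δt; refining by a factor of 3 reduces it by 3^1 = 3.
Extrapolated value = (3·A(Δt/3) − A(Δt)) / (3 − 1)
= (3·3.34781 − 3.79009) / 2
= 6.25334 / 2 = 3.12667

3.127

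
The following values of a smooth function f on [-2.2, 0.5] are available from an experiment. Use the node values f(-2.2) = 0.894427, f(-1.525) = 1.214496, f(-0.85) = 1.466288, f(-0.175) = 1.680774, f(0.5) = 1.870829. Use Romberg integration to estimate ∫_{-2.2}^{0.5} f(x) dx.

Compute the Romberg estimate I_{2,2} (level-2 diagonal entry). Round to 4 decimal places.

3.8880

I_{0,0} (trapezoid, 1 panel, h=2.7000): 3.733096
I_{1,0} (trapezoid, 2 panels, h=1.3500): 3.846037
I_{2,0} (trapezoid, 4 panels, h=0.6750): 3.877326
I_{1,1} = 3.846037 + (3.846037 − 3.733096)/3 = 3.883684
I_{2,1} = 3.877326 + (3.877326 − 3.846037)/3 = 3.887756
I_{2,2} = 3.887756 + (3.887756 − 3.883684)/15 = 3.888027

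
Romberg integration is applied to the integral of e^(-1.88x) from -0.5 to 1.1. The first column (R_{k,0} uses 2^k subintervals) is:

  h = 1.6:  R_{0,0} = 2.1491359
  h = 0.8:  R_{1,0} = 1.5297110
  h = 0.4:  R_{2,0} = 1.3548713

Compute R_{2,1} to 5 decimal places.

Richardson extrapolation on the trapezoidal column (denominator 4−1=3):
R_{2,1} = (4·1.3548713 − 1.5297110) / 3 = 1.2965914
(Column j=1 coincides with Simpson's rule on the same nodes.)

1.29659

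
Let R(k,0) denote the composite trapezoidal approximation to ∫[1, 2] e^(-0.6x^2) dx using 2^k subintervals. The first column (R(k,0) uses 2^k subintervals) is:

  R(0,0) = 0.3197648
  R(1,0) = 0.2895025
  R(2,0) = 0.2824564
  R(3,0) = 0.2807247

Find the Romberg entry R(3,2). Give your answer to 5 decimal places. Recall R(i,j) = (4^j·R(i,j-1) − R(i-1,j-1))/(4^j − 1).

0.28015

Richardson extrapolation on the trapezoidal column (denominator 4−1=3):
R(2,1) = (4·0.2824564 − 0.2895025) / 3 = 0.2801077
R(3,1) = 0.2807247 + (0.2807247 − 0.2824564)/3 = 0.2801475
R(3,2) = 0.2801475 + (0.2801475 − 0.2801077)/15 = 0.2801502
(Column j=1 coincides with Simpson's rule on the same nodes.)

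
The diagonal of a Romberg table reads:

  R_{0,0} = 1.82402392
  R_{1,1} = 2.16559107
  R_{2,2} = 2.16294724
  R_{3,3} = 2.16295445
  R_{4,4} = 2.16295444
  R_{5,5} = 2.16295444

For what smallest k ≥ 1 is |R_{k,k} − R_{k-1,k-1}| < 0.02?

k = 2

|R_{1,1} − R_{0,0}| = 0.34156715 ≥ 0.02
|R_{2,2} − R_{1,1}| = 0.00264383 < 0.02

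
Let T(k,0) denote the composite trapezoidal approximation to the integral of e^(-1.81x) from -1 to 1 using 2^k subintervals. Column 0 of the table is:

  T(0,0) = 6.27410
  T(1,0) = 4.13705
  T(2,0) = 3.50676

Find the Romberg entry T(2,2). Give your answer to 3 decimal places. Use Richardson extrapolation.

T(1,1) = (4·4.13705 − 6.27410) / 3 = 3.42470
T(2,1) = (4·3.50676 − 4.13705) / 3 = 3.29666
T(2,2) = (16·3.29666 − 3.42470) / 15 = 3.28812

3.288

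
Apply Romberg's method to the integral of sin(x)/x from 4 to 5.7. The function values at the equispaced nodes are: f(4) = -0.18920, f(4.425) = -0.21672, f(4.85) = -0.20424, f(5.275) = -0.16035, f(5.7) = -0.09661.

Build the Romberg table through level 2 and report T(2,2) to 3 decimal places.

T(0,0) (trapezoid, 1 panel, h=1.7000): -0.24294
T(1,0) (trapezoid, 2 panels, h=0.8500): -0.29507
T(2,0) (trapezoid, 4 panels, h=0.4250): -0.30779
T(1,1) = -0.29507 + (-0.29507 − (-0.24294))/3 = -0.31245
T(2,1) = -0.30779 + (-0.30779 − (-0.29507))/3 = -0.31203
T(2,2) = -0.31203 + (-0.31203 − (-0.31245))/15 = -0.31200

-0.312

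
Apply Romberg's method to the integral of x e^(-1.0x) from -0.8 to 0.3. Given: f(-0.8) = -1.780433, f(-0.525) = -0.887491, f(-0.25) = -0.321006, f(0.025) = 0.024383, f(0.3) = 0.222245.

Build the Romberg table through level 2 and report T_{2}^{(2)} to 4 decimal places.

-0.5180

T_{0}^{(0)} (trapezoid, 1 panel, h=1.1000): -0.857003
T_{1}^{(0)} (trapezoid, 2 panels, h=0.5500): -0.605055
T_{2}^{(0)} (trapezoid, 4 panels, h=0.2750): -0.539882
T_{1}^{(1)} = -0.605055 + (-0.605055 − (-0.857003))/3 = -0.521072
T_{2}^{(1)} = -0.539882 + (-0.539882 − (-0.605055))/3 = -0.518158
T_{2}^{(2)} = -0.518158 + (-0.518158 − (-0.521072))/15 = -0.517964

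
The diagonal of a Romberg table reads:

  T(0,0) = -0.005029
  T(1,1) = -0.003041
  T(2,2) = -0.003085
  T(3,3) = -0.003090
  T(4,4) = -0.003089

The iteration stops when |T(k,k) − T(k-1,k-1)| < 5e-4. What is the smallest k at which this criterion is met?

k = 2

|T(1,1) − T(0,0)| = 0.001988 ≥ 5e-4
|T(2,2) − T(1,1)| = 0.000044 < 5e-4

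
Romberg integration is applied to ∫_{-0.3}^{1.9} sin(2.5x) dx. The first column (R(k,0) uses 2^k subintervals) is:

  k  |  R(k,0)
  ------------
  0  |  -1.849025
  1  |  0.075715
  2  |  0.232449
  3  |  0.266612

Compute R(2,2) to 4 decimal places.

R(1,1) = (4·0.075715 − (-1.849025)) / 3 = 0.717295
R(2,1) = (4·0.232449 − 0.075715) / 3 = 0.284694
R(2,2) = (16·0.284694 − 0.717295) / 15 = 0.255854
(Column j=1 coincides with Simpson's rule on the same nodes.)

0.2559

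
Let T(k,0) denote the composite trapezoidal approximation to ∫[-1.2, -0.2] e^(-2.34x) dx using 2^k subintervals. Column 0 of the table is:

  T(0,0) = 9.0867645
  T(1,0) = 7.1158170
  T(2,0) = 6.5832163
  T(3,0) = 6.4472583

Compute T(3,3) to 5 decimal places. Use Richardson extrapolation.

T(1,1) = (4·7.1158170 − 9.0867645) / 3 = 6.4588345
T(2,1) = 6.5832163 + (6.5832163 − 7.1158170)/3 = 6.4056827
T(3,1) = (4·6.4472583 − 6.5832163) / 3 = 6.4019390
T(2,2) = (16·6.4056827 − 6.4588345) / 15 = 6.4021392
T(3,2) = 6.4019390 + (6.4019390 − 6.4056827)/15 = 6.4016894
T(3,3) = (64·6.4016894 − 6.4021392) / 63 = 6.4016823

6.40168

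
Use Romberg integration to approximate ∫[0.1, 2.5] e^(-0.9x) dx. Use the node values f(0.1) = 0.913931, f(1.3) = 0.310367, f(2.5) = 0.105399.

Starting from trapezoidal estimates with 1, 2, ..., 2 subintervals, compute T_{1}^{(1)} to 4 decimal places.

T_{0}^{(0)} (trapezoid, 1 panel, h=2.4000): 1.223196
T_{1}^{(0)} (trapezoid, 2 panels, h=1.2000): 0.984038
T_{1}^{(1)} = 0.984038 + (0.984038 − 1.223196)/3 = 0.904319

0.9043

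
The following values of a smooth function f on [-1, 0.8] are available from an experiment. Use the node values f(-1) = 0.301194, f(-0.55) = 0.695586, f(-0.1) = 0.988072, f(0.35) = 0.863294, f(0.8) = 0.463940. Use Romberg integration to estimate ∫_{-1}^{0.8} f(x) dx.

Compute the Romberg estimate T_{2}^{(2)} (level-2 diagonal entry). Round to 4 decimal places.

T_{0}^{(0)} (trapezoid, 1 panel, h=1.8000): 0.688621
T_{1}^{(0)} (trapezoid, 2 panels, h=0.9000): 1.233575
T_{2}^{(0)} (trapezoid, 4 panels, h=0.4500): 1.318284
T_{1}^{(1)} = 1.233575 + (1.233575 − 0.688621)/3 = 1.415226
T_{2}^{(1)} = 1.318284 + (1.318284 − 1.233575)/3 = 1.346520
T_{2}^{(2)} = 1.346520 + (1.346520 − 1.415226)/15 = 1.341940

1.3419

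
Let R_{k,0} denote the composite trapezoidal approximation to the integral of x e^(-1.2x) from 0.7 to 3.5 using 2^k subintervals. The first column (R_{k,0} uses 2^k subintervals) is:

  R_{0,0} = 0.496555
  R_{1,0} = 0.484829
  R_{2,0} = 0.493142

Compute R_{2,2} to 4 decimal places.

R_{1,1} = 0.484829 + (0.484829 − 0.496555)/3 = 0.480920
R_{2,1} = 0.493142 + (0.493142 − 0.484829)/3 = 0.495913
R_{2,2} = 0.495913 + (0.495913 − 0.480920)/15 = 0.496913

0.4969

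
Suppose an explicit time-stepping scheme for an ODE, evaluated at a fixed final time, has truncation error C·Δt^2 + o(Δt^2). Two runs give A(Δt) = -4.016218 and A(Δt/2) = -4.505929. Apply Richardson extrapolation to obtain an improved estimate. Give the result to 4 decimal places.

-4.6692

The leading error scales as Δt^2; refining by a factor of 2 reduces it by 2^2 = 4.
Extrapolated value = (4·A(Δt/2) − A(Δt)) / (4 − 1)
= (4·(-4.505929) − (-4.016218)) / 3
= -14.007498 / 3 = -4.669166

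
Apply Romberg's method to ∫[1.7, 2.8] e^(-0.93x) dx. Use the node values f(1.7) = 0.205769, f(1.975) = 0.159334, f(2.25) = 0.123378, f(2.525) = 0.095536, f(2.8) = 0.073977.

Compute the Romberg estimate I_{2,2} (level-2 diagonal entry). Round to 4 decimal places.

0.1417

I_{0,0} (trapezoid, 1 panel, h=1.1000): 0.153860
I_{1,0} (trapezoid, 2 panels, h=0.5500): 0.144788
I_{2,0} (trapezoid, 4 panels, h=0.2750): 0.142483
I_{1,1} = 0.144788 + (0.144788 − 0.153860)/3 = 0.141764
I_{2,1} = 0.142483 + (0.142483 − 0.144788)/3 = 0.141715
I_{2,2} = 0.141715 + (0.141715 − 0.141764)/15 = 0.141712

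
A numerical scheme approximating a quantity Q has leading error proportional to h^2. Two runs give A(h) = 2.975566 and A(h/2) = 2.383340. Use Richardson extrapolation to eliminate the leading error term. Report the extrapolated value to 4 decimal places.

The leading error scales as h^2; refining by a factor of 2 reduces it by 2^2 = 4.
Extrapolated value = (4·A(h/2) − A(h)) / (4 − 1)
= (4·2.383340 − 2.975566) / 3
= 6.557794 / 3 = 2.185931

2.1859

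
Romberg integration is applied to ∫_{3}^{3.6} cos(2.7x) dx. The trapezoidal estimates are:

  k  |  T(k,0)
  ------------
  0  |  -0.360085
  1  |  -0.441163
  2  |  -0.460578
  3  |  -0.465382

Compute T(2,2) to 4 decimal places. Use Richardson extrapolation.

Richardson extrapolation on the trapezoidal column (denominator 4−1=3):
T(1,1) = -0.441163 + (-0.441163 − (-0.360085))/3 = -0.468189
T(2,1) = -0.460578 + (-0.460578 − (-0.441163))/3 = -0.467050
T(2,2) = -0.467050 + (-0.467050 − (-0.468189))/15 = -0.466974

-0.4670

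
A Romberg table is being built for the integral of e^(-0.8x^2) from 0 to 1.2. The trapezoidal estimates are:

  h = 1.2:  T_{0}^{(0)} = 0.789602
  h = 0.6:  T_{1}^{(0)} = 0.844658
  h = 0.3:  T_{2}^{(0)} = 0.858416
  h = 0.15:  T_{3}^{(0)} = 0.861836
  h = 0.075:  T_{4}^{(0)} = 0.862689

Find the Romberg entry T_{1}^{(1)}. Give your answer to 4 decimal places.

0.8630

Richardson extrapolation on the trapezoidal column (denominator 4−1=3):
T_{1}^{(1)} = 0.844658 + (0.844658 − 0.789602)/3 = 0.863010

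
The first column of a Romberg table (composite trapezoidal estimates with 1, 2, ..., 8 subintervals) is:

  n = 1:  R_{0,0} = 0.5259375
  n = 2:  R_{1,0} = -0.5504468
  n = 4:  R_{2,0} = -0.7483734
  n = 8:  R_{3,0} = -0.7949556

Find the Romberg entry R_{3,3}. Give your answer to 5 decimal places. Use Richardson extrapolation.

-0.81026

Richardson extrapolation on the trapezoidal column (denominator 4−1=3):
R_{1,1} = (4·(-0.5504468) − 0.5259375) / 3 = -0.9092416
R_{2,1} = -0.7483734 + (-0.7483734 − (-0.5504468))/3 = -0.8143489
R_{3,1} = -0.7949556 + (-0.7949556 − (-0.7483734))/3 = -0.8104830
R_{2,2} = (16·(-0.8143489) − (-0.9092416)) / 15 = -0.8080227
R_{3,2} = (16·(-0.8104830) − (-0.8143489)) / 15 = -0.8102253
R_{3,3} = -0.8102253 + (-0.8102253 − (-0.8080227))/63 = -0.8102603
(Column j=1 coincides with Simpson's rule on the same nodes.)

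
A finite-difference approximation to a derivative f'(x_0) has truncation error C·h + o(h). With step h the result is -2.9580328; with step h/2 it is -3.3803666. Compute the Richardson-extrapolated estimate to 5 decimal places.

Extrapolated value = (2·A(h/2) − A(h)) / (2 − 1)
= (2·(-3.3803666) − (-2.9580328)) / 1
= -3.8027004 / 1 = -3.8027004

-3.80270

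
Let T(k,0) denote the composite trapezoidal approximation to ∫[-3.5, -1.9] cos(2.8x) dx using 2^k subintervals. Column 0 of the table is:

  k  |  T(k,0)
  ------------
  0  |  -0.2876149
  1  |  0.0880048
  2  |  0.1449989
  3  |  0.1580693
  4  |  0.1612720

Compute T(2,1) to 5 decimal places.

0.16400

Richardson extrapolation on the trapezoidal column (denominator 4−1=3):
T(2,1) = 0.1449989 + (0.1449989 − 0.0880048)/3 = 0.1639969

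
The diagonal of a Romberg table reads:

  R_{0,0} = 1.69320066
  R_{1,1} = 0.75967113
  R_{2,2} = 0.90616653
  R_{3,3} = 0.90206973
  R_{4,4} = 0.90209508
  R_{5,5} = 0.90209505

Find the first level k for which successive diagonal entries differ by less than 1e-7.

|R_{1,1} − R_{0,0}| = 0.93352953 ≥ 1e-7
|R_{2,2} − R_{1,1}| = 0.14649540 ≥ 1e-7
|R_{3,3} − R_{2,2}| = 0.00409680 ≥ 1e-7
|R_{4,4} − R_{3,3}| = 0.00002535 ≥ 1e-7
|R_{5,5} − R_{4,4}| = 0.00000003 < 1e-7

k = 5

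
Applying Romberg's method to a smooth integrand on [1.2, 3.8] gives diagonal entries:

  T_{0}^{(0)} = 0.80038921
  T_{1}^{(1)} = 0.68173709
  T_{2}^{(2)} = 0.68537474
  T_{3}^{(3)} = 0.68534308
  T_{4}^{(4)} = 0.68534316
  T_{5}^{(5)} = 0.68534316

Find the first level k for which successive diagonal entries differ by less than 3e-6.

k = 4

|T_{1}^{(1)} − T_{0}^{(0)}| = 0.11865212 ≥ 3e-6
|T_{2}^{(2)} − T_{1}^{(1)}| = 0.00363765 ≥ 3e-6
|T_{3}^{(3)} − T_{2}^{(2)}| = 0.00003166 ≥ 3e-6
|T_{4}^{(4)} − T_{3}^{(3)}| = 0.00000008 < 3e-6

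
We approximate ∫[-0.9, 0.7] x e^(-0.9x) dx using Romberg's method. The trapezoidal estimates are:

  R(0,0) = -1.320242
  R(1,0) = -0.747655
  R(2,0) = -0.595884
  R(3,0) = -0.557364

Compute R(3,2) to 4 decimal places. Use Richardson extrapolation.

-0.5445

Richardson extrapolation on the trapezoidal column (denominator 4−1=3):
R(2,1) = (4·(-0.595884) − (-0.747655)) / 3 = -0.545294
R(3,1) = (4·(-0.557364) − (-0.595884)) / 3 = -0.544524
R(3,2) = (16·(-0.544524) − (-0.545294)) / 15 = -0.544473
(Column j=1 coincides with Simpson's rule on the same nodes.)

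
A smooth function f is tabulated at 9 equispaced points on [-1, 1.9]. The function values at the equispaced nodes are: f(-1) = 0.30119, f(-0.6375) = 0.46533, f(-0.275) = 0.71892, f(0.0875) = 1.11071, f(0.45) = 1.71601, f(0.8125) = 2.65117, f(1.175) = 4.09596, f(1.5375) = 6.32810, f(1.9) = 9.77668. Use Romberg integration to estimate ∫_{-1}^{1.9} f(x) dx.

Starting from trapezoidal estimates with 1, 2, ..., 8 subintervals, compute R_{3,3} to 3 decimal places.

7.896

R_{0,0} (trapezoid, 1 panel, h=2.9000): 14.61291
R_{1,0} (trapezoid, 2 panels, h=1.4500): 9.79467
R_{2,0} (trapezoid, 4 panels, h=0.7250): 8.38812
R_{3,0} (trapezoid, 8 panels, h=0.3625): 8.02036
R_{1,1} = 9.79467 + (9.79467 − 14.61291)/3 = 8.18859
R_{2,1} = 8.38812 + (8.38812 − 9.79467)/3 = 7.91927
R_{3,1} = 8.02036 + (8.02036 − 8.38812)/3 = 7.89777
R_{2,2} = 7.91927 + (7.91927 − 8.18859)/15 = 7.90132
R_{3,2} = 7.89777 + (7.89777 − 7.91927)/15 = 7.89634
R_{3,3} = 7.89634 + (7.89634 − 7.90132)/63 = 7.89626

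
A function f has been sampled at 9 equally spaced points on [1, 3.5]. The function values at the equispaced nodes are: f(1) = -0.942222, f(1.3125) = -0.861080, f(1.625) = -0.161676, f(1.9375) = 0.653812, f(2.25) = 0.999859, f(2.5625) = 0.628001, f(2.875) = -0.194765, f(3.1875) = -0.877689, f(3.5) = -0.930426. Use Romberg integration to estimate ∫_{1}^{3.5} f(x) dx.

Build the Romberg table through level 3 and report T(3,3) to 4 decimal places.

T(0,0) (trapezoid, 1 panel, h=2.5000): -2.340810
T(1,0) (trapezoid, 2 panels, h=1.2500): 0.079419
T(2,0) (trapezoid, 4 panels, h=0.6250): -0.183066
T(3,0) (trapezoid, 8 panels, h=0.3125): -0.234332
T(1,1) = 0.079419 + (0.079419 − (-2.340810))/3 = 0.886162
T(2,1) = -0.183066 + (-0.183066 − 0.079419)/3 = -0.270561
T(3,1) = -0.234332 + (-0.234332 − (-0.183066))/3 = -0.251421
T(2,2) = -0.270561 + (-0.270561 − 0.886162)/15 = -0.347676
T(3,2) = -0.251421 + (-0.251421 − (-0.270561))/15 = -0.250145
T(3,3) = -0.250145 + (-0.250145 − (-0.347676))/63 = -0.248597

-0.2486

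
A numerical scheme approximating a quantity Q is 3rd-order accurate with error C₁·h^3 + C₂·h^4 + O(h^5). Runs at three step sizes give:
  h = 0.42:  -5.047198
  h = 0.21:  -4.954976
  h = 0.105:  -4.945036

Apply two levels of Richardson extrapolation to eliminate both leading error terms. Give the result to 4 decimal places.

First eliminate the h^3 term (factor 2^3 = 8):
  B₁ = (8·(-4.954976) − (-5.047198))/7 = -4.941801
  B₂ = (8·(-4.945036) − (-4.954976))/7 = -4.943616
Then eliminate the h^4 term (factor 2^4 = 16):
  (16·(-4.943616) − (-4.941801))/15 = -4.943737

-4.9437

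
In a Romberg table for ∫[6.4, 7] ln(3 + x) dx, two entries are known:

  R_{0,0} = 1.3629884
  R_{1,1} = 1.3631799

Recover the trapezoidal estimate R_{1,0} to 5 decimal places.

1.36313

From R_{1,1} = (4·R_{1,0} − R_{0,0})/3, solve for R_{1,0}:
4·R_{1,0} = 3·1.3631799 + 1.3629884 = 5.4525281
R_{1,0} = 1.3631320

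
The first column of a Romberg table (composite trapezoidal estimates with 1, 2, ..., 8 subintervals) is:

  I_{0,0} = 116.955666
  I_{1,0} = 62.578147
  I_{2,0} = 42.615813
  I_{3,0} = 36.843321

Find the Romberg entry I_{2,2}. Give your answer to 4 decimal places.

35.3957

I_{1,1} = (4·62.578147 − 116.955666) / 3 = 44.452307
I_{2,1} = 42.615813 + (42.615813 − 62.578147)/3 = 35.961702
I_{2,2} = 35.961702 + (35.961702 − 44.452307)/15 = 35.395662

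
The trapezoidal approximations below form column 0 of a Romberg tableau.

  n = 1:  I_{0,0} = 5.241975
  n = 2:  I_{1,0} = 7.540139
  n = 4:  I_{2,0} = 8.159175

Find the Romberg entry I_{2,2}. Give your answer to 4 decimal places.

8.3695

I_{1,1} = (4·7.540139 − 5.241975) / 3 = 8.306194
I_{2,1} = (4·8.159175 − 7.540139) / 3 = 8.365520
I_{2,2} = (16·8.365520 − 8.306194) / 15 = 8.369475
(Column j=1 coincides with Simpson's rule on the same nodes.)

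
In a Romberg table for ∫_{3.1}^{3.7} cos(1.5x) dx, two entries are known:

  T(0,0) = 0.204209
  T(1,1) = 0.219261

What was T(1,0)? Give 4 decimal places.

0.2155

From T(1,1) = (4·T(1,0) − T(0,0))/3, solve for T(1,0):
4·T(1,0) = 3·0.219261 + 0.204209 = 0.861992
T(1,0) = 0.215498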